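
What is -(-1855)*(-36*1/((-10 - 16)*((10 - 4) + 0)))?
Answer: 5565/13 ≈ 428.08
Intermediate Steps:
-(-1855)*(-36*1/((-10 - 16)*((10 - 4) + 0))) = -(-1855)*(-36*(-1/(26*(6 + 0)))) = -(-1855)*(-36/((-26*6))) = -(-1855)*(-36/(-156)) = -(-1855)*(-36*(-1/156)) = -(-1855)*3/13 = -1*(-5565/13) = 5565/13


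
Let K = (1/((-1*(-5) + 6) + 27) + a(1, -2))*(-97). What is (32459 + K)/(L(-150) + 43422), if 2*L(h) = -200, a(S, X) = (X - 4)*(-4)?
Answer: 1144881/1646236 ≈ 0.69545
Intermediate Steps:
a(S, X) = 16 - 4*X (a(S, X) = (-4 + X)*(-4) = 16 - 4*X)
L(h) = -100 (L(h) = (1/2)*(-200) = -100)
K = -88561/38 (K = (1/((-1*(-5) + 6) + 27) + (16 - 4*(-2)))*(-97) = (1/((5 + 6) + 27) + (16 + 8))*(-97) = (1/(11 + 27) + 24)*(-97) = (1/38 + 24)*(-97) = (913/38)*(-97) = -88561/38 ≈ -2330.6)
(32459 + K)/(L(-150) + 43422) = (32459 - 88561/38)/(-100 + 43422) = (1144881/38)/43322 = (1144881/38)*(1/43322) = 1144881/1646236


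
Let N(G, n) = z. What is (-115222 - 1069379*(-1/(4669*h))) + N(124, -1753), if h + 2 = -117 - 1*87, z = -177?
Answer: -110993443165/961814 ≈ -1.1540e+5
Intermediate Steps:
h = -206 (h = -2 + (-117 - 1*87) = -2 + (-117 - 87) = -2 - 204 = -206)
N(G, n) = -177
(-115222 - 1069379*(-1/(4669*h))) + N(124, -1753) = (-115222 - 1069379/((-206*(-4669)))) - 177 = (-115222 - 1069379/961814) - 177 = -110823202087/961814 - 177 = -110993443165/961814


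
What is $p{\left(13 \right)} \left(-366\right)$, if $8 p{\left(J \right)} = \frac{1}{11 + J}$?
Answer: $- \frac{61}{32} \approx -1.9063$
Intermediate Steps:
$p{\left(J \right)} = \frac{1}{8 \left(11 + J\right)}$
$p{\left(13 \right)} \left(-366\right) = \frac{1}{8 \left(11 + 13\right)} \left(-366\right) = \frac{1}{8 \cdot 24} \left(-366\right) = \frac{1}{8} \cdot \frac{1}{24} \left(-366\right) = \frac{1}{192} \left(-366\right) = - \frac{61}{32}$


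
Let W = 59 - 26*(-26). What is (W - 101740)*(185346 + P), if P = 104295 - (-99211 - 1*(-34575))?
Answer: -35783748385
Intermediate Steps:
W = 735 (W = 59 + 676 = 735)
P = 168931 (P = 104295 - (-99211 + 34575) = 104295 - 1*(-64636) = 104295 + 64636 = 168931)
(W - 101740)*(185346 + P) = (735 - 101740)*(185346 + 168931) = -101005*354277 = -35783748385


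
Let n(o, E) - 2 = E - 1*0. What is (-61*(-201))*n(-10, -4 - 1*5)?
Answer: -85827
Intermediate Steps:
n(o, E) = 2 + E (n(o, E) = 2 + (E - 1*0) = 2 + (E + 0) = 2 + E)
(-61*(-201))*n(-10, -4 - 1*5) = (-61*(-201))*(2 + (-4 - 1*5)) = 12261*(2 + (-4 - 5)) = 12261*(2 - 9) = 12261*(-7) = -85827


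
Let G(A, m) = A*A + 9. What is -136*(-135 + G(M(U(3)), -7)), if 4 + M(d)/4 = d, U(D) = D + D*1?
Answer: 8432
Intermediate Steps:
U(D) = 2*D (U(D) = D + D = 2*D)
M(d) = -16 + 4*d
G(A, m) = 9 + A² (G(A, m) = A² + 9 = 9 + A²)
-136*(-135 + G(M(U(3)), -7)) = -136*(-135 + (9 + (-16 + 4*(2*3))²)) = -136*(-135 + (9 + (-16 + 4*6)²)) = -136*(-135 + (9 + (-16 + 24)²)) = -136*(-135 + (9 + 8²)) = -136*(-135 + (9 + 64)) = -136*(-135 + 73) = -136*(-62) = 8432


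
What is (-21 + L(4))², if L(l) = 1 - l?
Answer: 576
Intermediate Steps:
(-21 + L(4))² = (-21 + (1 - 1*4))² = (-21 + (1 - 4))² = (-21 - 3)² = (-24)² = 576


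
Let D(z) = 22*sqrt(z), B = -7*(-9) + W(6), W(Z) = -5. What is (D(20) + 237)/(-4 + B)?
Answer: 79/18 + 22*sqrt(5)/27 ≈ 6.2109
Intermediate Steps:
B = 58 (B = -7*(-9) - 5 = 63 - 5 = 58)
(D(20) + 237)/(-4 + B) = (22*sqrt(20) + 237)/(-4 + 58) = (22*(2*sqrt(5)) + 237)/54 = (44*sqrt(5) + 237)*(1/54) = (237 + 44*sqrt(5))*(1/54) = 79/18 + 22*sqrt(5)/27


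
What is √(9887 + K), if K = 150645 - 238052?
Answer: 4*I*√4845 ≈ 278.42*I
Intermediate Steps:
K = -87407
√(9887 + K) = √(9887 - 87407) = √(-77520) = 4*I*√4845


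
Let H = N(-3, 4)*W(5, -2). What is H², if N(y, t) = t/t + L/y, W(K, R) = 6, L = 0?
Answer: 36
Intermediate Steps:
N(y, t) = 1 (N(y, t) = t/t + 0/y = 1 + 0 = 1)
H = 6 (H = 1*6 = 6)
H² = 6² = 36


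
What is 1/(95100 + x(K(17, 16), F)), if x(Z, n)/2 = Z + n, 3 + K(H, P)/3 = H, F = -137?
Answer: 1/94910 ≈ 1.0536e-5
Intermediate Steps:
K(H, P) = -9 + 3*H
x(Z, n) = 2*Z + 2*n (x(Z, n) = 2*(Z + n) = 2*Z + 2*n)
1/(95100 + x(K(17, 16), F)) = 1/(95100 + (2*(-9 + 3*17) + 2*(-137))) = 1/(95100 + (2*(-9 + 51) - 274)) = 1/(95100 + (2*42 - 274)) = 1/(95100 + (84 - 274)) = 1/(95100 - 190) = 1/94910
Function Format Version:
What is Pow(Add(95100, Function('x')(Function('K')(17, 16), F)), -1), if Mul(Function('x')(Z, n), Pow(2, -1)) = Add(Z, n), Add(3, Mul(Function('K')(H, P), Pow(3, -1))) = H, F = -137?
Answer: Rational(1, 94910) ≈ 1.0536e-5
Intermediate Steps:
Function('K')(H, P) = Add(-9, Mul(3, H))
Function('x')(Z, n) = Add(Mul(2, Z), Mul(2, n)) (Function('x')(Z, n) = Mul(2, Add(Z, n)) = Add(Mul(2, Z), Mul(2, n)))
Pow(Add(95100, Function('x')(Function('K')(17, 16), F)), -1) = Pow(Add(95100, Add(Mul(2, Add(-9, Mul(3, 17))), Mul(2, -137))), -1) = Pow(Add(95100, Add(Mul(2, Add(-9, 51)), -274)), -1) = Pow(Add(95100, Add(Mul(2, 42), -274)), -1) = Pow(Add(95100, Add(84, -274)), -1) = Pow(Add(95100, -190), -1) = Pow(94910, -1) = Rational(1, 94910)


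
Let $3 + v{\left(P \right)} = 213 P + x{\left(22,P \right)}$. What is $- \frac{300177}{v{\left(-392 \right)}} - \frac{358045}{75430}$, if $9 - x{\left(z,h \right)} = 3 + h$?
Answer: $- \frac{1422309287}{1253661686} \approx -1.1345$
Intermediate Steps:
$x{\left(z,h \right)} = 6 - h$ ($x{\left(z,h \right)} = 9 - \left(3 + h\right) = 6 - h$)
$v{\left(P \right)} = 3 + 212 P$ ($v{\left(P \right)} = -3 + \left(213 P - \left(-6 + P\right)\right) = -3 + \left(6 + 212 P\right) = 3 + 212 P$)
$- \frac{300177}{v{\left(-392 \right)}} - \frac{358045}{75430} = - \frac{300177}{3 + 212 \left(-392\right)} - \frac{358045}{75430} = - \frac{300177}{3 - 83104} - \frac{71609}{15086} = - \frac{300177}{-83101} - \frac{71609}{15086} = \left(-300177\right) \left(- \frac{1}{83101}\right) - \frac{71609}{15086} = \frac{300177}{83101} - \frac{71609}{15086} = - \frac{1422309287}{1253661686}$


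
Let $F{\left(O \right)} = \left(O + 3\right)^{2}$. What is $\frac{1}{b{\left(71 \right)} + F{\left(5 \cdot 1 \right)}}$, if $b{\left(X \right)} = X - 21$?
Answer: $\frac{1}{114} \approx 0.0087719$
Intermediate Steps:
$b{\left(X \right)} = -21 + X$ ($b{\left(X \right)} = X - 21 = -21 + X$)
$F{\left(O \right)} = \left(3 + O\right)^{2}$
$\frac{1}{b{\left(71 \right)} + F{\left(5 \cdot 1 \right)}} = \frac{1}{\left(-21 + 71\right) + \left(3 + 5 \cdot 1\right)^{2}} = \frac{1}{50 + \left(3 + 5\right)^{2}} = \frac{1}{50 + 8^{2}} = \frac{1}{50 + 64} = \frac{1}{114}$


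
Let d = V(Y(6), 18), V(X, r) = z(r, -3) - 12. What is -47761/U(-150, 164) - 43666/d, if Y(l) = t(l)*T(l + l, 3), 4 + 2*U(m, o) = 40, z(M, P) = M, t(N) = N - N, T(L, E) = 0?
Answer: -178759/18 ≈ -9931.1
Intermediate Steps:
t(N) = 0
U(m, o) = 18 (U(m, o) = -2 + (1/2)*40 = -2 + 20 = 18)
Y(l) = 0 (Y(l) = 0*0 = 0)
V(X, r) = -12 + r (V(X, r) = r - 12 = -12 + r)
d = 6 (d = -12 + 18 = 6)
-47761/U(-150, 164) - 43666/d = -47761/18 - 43666/6 = -47761*1/18 - 43666*1/6 = -47761/18 - 21833/3 = -178759/18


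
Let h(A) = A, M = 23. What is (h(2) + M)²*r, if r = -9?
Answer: -5625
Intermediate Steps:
(h(2) + M)²*r = (2 + 23)²*(-9) = 25²*(-9) = 625*(-9) = -5625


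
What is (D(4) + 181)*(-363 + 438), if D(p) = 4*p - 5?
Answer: 14400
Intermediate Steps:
D(p) = -5 + 4*p
(D(4) + 181)*(-363 + 438) = ((-5 + 4*4) + 181)*(-363 + 438) = ((-5 + 16) + 181)*75 = (11 + 181)*75 = 192*75 = 14400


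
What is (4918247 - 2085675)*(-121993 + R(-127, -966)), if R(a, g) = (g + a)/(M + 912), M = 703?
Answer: -558072734934736/1615 ≈ -3.4556e+11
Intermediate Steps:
R(a, g) = a/1615 + g/1615 (R(a, g) = (g + a)/(703 + 912) = (a + g)/1615 = (a + g)*(1/1615) = a/1615 + g/1615)
(4918247 - 2085675)*(-121993 + R(-127, -966)) = (4918247 - 2085675)*(-121993 + ((1/1615)*(-127) + (1/1615)*(-966))) = 2832572*(-121993 + (-127/1615 - 966/1615)) = 2832572*(-121993 - 1093/1615) = 2832572*(-197019788/1615) = -558072734934736/1615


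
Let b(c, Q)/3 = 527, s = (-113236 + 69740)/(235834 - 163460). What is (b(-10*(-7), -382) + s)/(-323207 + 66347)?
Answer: -57189899/9294992820 ≈ -0.0061528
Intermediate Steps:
s = -21748/36187 (s = -43496/72374 = -43496*1/72374 = -21748/36187 ≈ -0.60099)
b(c, Q) = 1581 (b(c, Q) = 3*527 = 1581)
(b(-10*(-7), -382) + s)/(-323207 + 66347) = (1581 - 21748/36187)/(-323207 + 66347) = (57189899/36187)/(-256860) = (57189899/36187)*(-1/256860) = -57189899/9294992820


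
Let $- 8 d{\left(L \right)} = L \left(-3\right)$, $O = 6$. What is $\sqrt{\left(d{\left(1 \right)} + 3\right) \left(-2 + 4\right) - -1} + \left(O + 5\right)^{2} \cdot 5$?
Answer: $605 + \frac{\sqrt{31}}{2} \approx 607.78$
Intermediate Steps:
$d{\left(L \right)} = \frac{3 L}{8}$ ($d{\left(L \right)} = - \frac{L \left(-3\right)}{8} = - \frac{\left(-3\right) L}{8} = \frac{3 L}{8}$)
$\sqrt{\left(d{\left(1 \right)} + 3\right) \left(-2 + 4\right) - -1} + \left(O + 5\right)^{2} \cdot 5 = \sqrt{\left(\frac{3}{8} \cdot 1 + 3\right) \left(-2 + 4\right) - -1} + \left(6 + 5\right)^{2} \cdot 5 = \sqrt{\left(\frac{3}{8} + 3\right) 2 + \left(-4 + 5\right)} + 11^{2} \cdot 5 = \sqrt{\frac{27}{8} \cdot 2 + 1} + 121 \cdot 5 = \sqrt{\frac{27}{4} + 1} + 605 = \sqrt{\frac{31}{4}} + 605 = \frac{\sqrt{31}}{2} + 605 = 605 + \frac{\sqrt{31}}{2}$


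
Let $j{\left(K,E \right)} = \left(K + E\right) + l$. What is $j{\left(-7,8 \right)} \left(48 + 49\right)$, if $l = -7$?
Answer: $-582$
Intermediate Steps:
$j{\left(K,E \right)} = -7 + E + K$ ($j{\left(K,E \right)} = \left(K + E\right) - 7 = \left(E + K\right) - 7 = -7 + E + K$)
$j{\left(-7,8 \right)} \left(48 + 49\right) = \left(-7 + 8 - 7\right) \left(48 + 49\right) = \left(-6\right) 97 = -582$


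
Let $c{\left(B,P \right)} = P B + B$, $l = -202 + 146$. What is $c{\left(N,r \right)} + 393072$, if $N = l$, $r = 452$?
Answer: $367704$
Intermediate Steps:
$l = -56$
$N = -56$
$c{\left(B,P \right)} = B + B P$ ($c{\left(B,P \right)} = B P + B = B + B P$)
$c{\left(N,r \right)} + 393072 = - 56 \left(1 + 452\right) + 393072 = \left(-56\right) 453 + 393072 = -25368 + 393072 = 367704$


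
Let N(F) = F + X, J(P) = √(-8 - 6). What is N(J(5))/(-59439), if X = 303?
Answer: -101/19813 - I*√14/59439 ≈ -0.0050977 - 6.2949e-5*I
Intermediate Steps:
J(P) = I*√14 (J(P) = √(-14) = I*√14)
N(F) = 303 + F (N(F) = F + 303 = 303 + F)
N(J(5))/(-59439) = (303 + I*√14)/(-59439) = (303 + I*√14)*(-1/59439) = -101/19813 - I*√14/59439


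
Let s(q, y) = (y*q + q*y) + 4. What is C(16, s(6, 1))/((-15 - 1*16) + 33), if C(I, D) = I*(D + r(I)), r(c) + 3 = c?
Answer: 232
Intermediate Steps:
r(c) = -3 + c
s(q, y) = 4 + 2*q*y (s(q, y) = (q*y + q*y) + 4 = 2*q*y + 4 = 4 + 2*q*y)
C(I, D) = I*(-3 + D + I) (C(I, D) = I*(D + (-3 + I)) = I*(-3 + D + I))
C(16, s(6, 1))/((-15 - 1*16) + 33) = (16*(-3 + (4 + 2*6*1) + 16))/((-15 - 1*16) + 33) = (16*(-3 + (4 + 12) + 16))/((-15 - 16) + 33) = (16*(-3 + 16 + 16))/(-31 + 33) = (16*29)/2 = (1/2)*464 = 232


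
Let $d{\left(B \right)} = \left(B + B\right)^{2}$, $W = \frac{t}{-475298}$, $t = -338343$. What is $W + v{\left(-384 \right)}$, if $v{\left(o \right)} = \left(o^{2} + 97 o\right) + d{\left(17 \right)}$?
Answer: $\frac{52931424815}{475298} \approx 1.1136 \cdot 10^{5}$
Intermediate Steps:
$W = \frac{338343}{475298}$ ($W = - \frac{338343}{-475298} = \left(-338343\right) \left(- \frac{1}{475298}\right) = \frac{338343}{475298} \approx 0.71185$)
$d{\left(B \right)} = 4 B^{2}$ ($d{\left(B \right)} = \left(2 B\right)^{2} = 4 B^{2}$)
$v{\left(o \right)} = 1156 + o^{2} + 97 o$ ($v{\left(o \right)} = \left(o^{2} + 97 o\right) + 4 \cdot 17^{2} = \left(o^{2} + 97 o\right) + 4 \cdot 289 = \left(o^{2} + 97 o\right) + 1156 = 1156 + o^{2} + 97 o$)
$W + v{\left(-384 \right)} = \frac{338343}{475298} + \left(1156 + \left(-384\right)^{2} + 97 \left(-384\right)\right) = \frac{338343}{475298} + \left(1156 + 147456 - 37248\right) = \frac{338343}{475298} + 111364 = \frac{52931424815}{475298}$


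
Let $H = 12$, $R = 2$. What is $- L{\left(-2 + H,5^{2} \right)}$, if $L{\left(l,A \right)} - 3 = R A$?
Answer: $-53$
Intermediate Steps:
$L{\left(l,A \right)} = 3 + 2 A$
$- L{\left(-2 + H,5^{2} \right)} = - (3 + 2 \cdot 5^{2}) = - (3 + 2 \cdot 25) = - (3 + 50) = \left(-1\right) 53 = -53$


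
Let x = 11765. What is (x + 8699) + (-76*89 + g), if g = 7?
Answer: 13707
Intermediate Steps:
(x + 8699) + (-76*89 + g) = (11765 + 8699) + (-76*89 + 7) = 20464 + (-6764 + 7) = 20464 - 6757 = 13707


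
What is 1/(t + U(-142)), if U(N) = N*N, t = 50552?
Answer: 1/70716 ≈ 1.4141e-5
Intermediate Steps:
U(N) = N²
1/(t + U(-142)) = 1/(50552 + (-142)²) = 1/(50552 + 20164) = 1/70716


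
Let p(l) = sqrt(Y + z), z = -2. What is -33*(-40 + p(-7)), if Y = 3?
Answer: 1287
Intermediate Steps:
p(l) = 1 (p(l) = sqrt(3 - 2) = sqrt(1) = 1)
-33*(-40 + p(-7)) = -33*(-40 + 1) = -33*(-39) = 1287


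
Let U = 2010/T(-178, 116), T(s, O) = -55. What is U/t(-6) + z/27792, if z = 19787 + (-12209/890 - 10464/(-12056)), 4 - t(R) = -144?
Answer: 640740081899/1379192173920 ≈ 0.46458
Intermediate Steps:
t(R) = 148 (t(R) = 4 - 1*(-144) = 4 + 144 = 148)
U = -402/11 (U = 2010/(-55) = 2010*(-1/55) = -402/11 ≈ -36.545)
z = 26521683167/1341230 (z = 19787 + (-12209*1/890 - 10464*(-1/12056)) = 19787 + (-12209/890 + 1308/1507) = 19787 - 17234843/1341230 = 26521683167/1341230 ≈ 19774.)
U/t(-6) + z/27792 = -402/11/148 + (26521683167/1341230)/27792 = -402/11*1/148 + (26521683167/1341230)*(1/27792) = -201/814 + 26521683167/37275464160 = 640740081899/1379192173920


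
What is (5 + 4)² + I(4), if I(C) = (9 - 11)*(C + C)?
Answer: 65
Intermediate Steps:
I(C) = -4*C
(5 + 4)² + I(4) = (5 + 4)² - 4*4 = 9² - 16 = 81 - 16 = 65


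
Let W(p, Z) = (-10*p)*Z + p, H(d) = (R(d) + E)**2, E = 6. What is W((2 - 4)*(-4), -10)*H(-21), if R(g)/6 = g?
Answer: 11635200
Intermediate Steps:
R(g) = 6*g
H(d) = (6 + 6*d)**2 (H(d) = (6*d + 6)**2 = (6 + 6*d)**2)
W(p, Z) = p - 10*Z*p (W(p, Z) = -10*Z*p + p = p - 10*Z*p)
W((2 - 4)*(-4), -10)*H(-21) = (((2 - 4)*(-4))*(1 - 10*(-10)))*(36*(1 - 21)**2) = ((-2*(-4))*(1 + 100))*(36*(-20)**2) = (8*101)*(36*400) = 808*14400 = 11635200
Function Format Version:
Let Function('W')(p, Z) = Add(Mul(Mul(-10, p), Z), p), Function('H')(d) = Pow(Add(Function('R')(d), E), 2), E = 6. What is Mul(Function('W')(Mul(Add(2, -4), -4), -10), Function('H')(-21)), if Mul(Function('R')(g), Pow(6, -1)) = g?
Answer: 11635200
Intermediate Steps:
Function('R')(g) = Mul(6, g)
Function('H')(d) = Pow(Add(6, Mul(6, d)), 2) (Function('H')(d) = Pow(Add(Mul(6, d), 6), 2) = Pow(Add(6, Mul(6, d)), 2))
Function('W')(p, Z) = Add(p, Mul(-10, Z, p)) (Function('W')(p, Z) = Add(Mul(-10, Z, p), p) = Add(p, Mul(-10, Z, p)))
Mul(Function('W')(Mul(Add(2, -4), -4), -10), Function('H')(-21)) = Mul(Mul(Mul(Add(2, -4), -4), Add(1, Mul(-10, -10))), Mul(36, Pow(Add(1, -21), 2))) = Mul(Mul(Mul(-2, -4), Add(1, 100)), Mul(36, Pow(-20, 2))) = Mul(Mul(8, 101), Mul(36, 400)) = Mul(808, 14400) = 11635200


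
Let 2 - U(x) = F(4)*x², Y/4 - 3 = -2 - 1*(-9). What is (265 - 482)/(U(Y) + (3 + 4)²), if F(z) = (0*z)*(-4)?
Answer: -217/51 ≈ -4.2549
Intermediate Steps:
Y = 40 (Y = 12 + 4*(-2 - 1*(-9)) = 12 + 4*(-2 + 9) = 12 + 4*7 = 12 + 28 = 40)
F(z) = 0 (F(z) = 0*(-4) = 0)
U(x) = 2 (U(x) = 2 - 0*x² = 2 - 1*0 = 2 + 0 = 2)
(265 - 482)/(U(Y) + (3 + 4)²) = (265 - 482)/(2 + (3 + 4)²) = -217/(2 + 7²) = -217/(2 + 49) = -217/51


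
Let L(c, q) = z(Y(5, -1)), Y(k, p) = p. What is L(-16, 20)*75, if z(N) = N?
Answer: -75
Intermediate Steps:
L(c, q) = -1
L(-16, 20)*75 = -1*75 = -75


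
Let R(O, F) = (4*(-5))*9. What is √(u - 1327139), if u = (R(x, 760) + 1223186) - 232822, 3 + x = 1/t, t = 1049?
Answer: I*√336955 ≈ 580.48*I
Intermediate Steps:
x = -3146/1049 (x = -3 + 1/1049 = -3146/1049 ≈ -2.9990)
R(O, F) = -180 (R(O, F) = -20*9 = -180)
u = 990184 (u = (-180 + 1223186) - 232822 = 1223006 - 232822 = 990184)
√(u - 1327139) = √(990184 - 1327139) = √(-336955) = I*√336955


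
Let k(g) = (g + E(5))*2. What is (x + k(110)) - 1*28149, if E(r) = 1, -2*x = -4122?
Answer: -25866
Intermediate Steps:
x = 2061 (x = -½*(-4122) = 2061)
k(g) = 2 + 2*g (k(g) = (g + 1)*2 = (1 + g)*2 = 2 + 2*g)
(x + k(110)) - 1*28149 = (2061 + (2 + 2*110)) - 1*28149 = (2061 + (2 + 220)) - 28149 = (2061 + 222) - 28149 = 2283 - 28149 = -25866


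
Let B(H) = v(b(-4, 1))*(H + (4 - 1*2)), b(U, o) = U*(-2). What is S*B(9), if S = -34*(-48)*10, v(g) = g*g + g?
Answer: 12925440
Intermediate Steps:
b(U, o) = -2*U
v(g) = g + g² (v(g) = g² + g = g + g²)
B(H) = 144 + 72*H (B(H) = ((-2*(-4))*(1 - 2*(-4)))*(H + (4 - 1*2)) = (8*(1 + 8))*(H + (4 - 2)) = (8*9)*(H + 2) = 72*(2 + H) = 144 + 72*H)
S = 16320 (S = 1632*10 = 16320)
S*B(9) = 16320*(144 + 72*9) = 16320*(144 + 648) = 16320*792 = 12925440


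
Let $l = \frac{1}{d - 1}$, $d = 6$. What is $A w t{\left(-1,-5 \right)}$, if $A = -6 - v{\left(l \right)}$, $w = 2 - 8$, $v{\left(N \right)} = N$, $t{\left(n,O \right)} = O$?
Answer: $-186$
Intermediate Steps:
$l = \frac{1}{5}$ ($l = \frac{1}{6 - 1} = \frac{1}{5} \approx 0.2$)
$w = -6$
$A = - \frac{31}{5}$ ($A = -6 - \frac{1}{5} = - \frac{31}{5} \approx -6.2$)
$A w t{\left(-1,-5 \right)} = \left(- \frac{31}{5}\right) \left(-6\right) \left(-5\right) = \frac{186}{5} \left(-5\right) = -186$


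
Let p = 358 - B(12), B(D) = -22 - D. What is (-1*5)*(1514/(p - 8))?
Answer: -3785/192 ≈ -19.714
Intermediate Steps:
p = 392 (p = 358 - (-22 - 1*12) = 358 - (-22 - 12) = 358 - 1*(-34) = 358 + 34 = 392)
(-1*5)*(1514/(p - 8)) = (-1*5)*(1514/(392 - 8)) = -7570/384 = -5*757/192 = -3785/192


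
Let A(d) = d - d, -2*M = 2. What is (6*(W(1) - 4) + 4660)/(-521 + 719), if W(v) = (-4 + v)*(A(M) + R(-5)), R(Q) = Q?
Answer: 2363/99 ≈ 23.869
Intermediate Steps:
M = -1 (M = -½*2 = -1)
A(d) = 0
W(v) = 20 - 5*v (W(v) = (-4 + v)*(0 - 5) = (-4 + v)*(-5) = 20 - 5*v)
(6*(W(1) - 4) + 4660)/(-521 + 719) = (6*((20 - 5*1) - 4) + 4660)/(-521 + 719) = (6*((20 - 5) - 4) + 4660)/198 = (6*(15 - 4) + 4660)*(1/198) = (6*11 + 4660)*(1/198) = (66 + 4660)*(1/198) = 4726*(1/198) = 2363/99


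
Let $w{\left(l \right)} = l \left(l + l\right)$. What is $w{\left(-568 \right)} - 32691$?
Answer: $612557$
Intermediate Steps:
$w{\left(l \right)} = 2 l^{2}$ ($w{\left(l \right)} = l 2 l = 2 l^{2}$)
$w{\left(-568 \right)} - 32691 = 2 \left(-568\right)^{2} - 32691 = 2 \cdot 322624 - 32691 = 645248 - 32691 = 612557$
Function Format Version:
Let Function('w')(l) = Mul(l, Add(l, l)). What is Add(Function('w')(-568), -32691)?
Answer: 612557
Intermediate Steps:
Function('w')(l) = Mul(2, Pow(l, 2)) (Function('w')(l) = Mul(l, Mul(2, l)) = Mul(2, Pow(l, 2)))
Add(Function('w')(-568), -32691) = Add(Mul(2, Pow(-568, 2)), -32691) = Add(Mul(2, 322624), -32691) = Add(645248, -32691) = 612557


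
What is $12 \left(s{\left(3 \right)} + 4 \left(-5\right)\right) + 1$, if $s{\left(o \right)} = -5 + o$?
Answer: $-263$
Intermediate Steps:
$12 \left(s{\left(3 \right)} + 4 \left(-5\right)\right) + 1 = 12 \left(\left(-5 + 3\right) + 4 \left(-5\right)\right) + 1 = 12 \left(-2 - 20\right) + 1 = 12 \left(-22\right) + 1 = -264 + 1 = -263$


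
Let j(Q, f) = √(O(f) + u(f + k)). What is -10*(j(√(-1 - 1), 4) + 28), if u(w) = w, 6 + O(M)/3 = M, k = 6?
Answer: -300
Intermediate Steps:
O(M) = -18 + 3*M
j(Q, f) = √(-12 + 4*f) (j(Q, f) = √((-18 + 3*f) + (f + 6)) = √((-18 + 3*f) + (6 + f)) = √(-12 + 4*f))
-10*(j(√(-1 - 1), 4) + 28) = -10*(2*√(-3 + 4) + 28) = -10*(2*√1 + 28) = -10*(2*1 + 28) = -10*(2 + 28) = -10*30 = -300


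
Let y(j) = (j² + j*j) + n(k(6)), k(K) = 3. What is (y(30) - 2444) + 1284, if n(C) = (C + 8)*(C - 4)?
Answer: 629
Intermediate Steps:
n(C) = (-4 + C)*(8 + C) (n(C) = (8 + C)*(-4 + C) = (-4 + C)*(8 + C))
y(j) = -11 + 2*j² (y(j) = (j² + j*j) + (-32 + 3² + 4*3) = (j² + j²) + (-32 + 9 + 12) = 2*j² - 11 = -11 + 2*j²)
(y(30) - 2444) + 1284 = ((-11 + 2*30²) - 2444) + 1284 = ((-11 + 2*900) - 2444) + 1284 = ((-11 + 1800) - 2444) + 1284 = (1789 - 2444) + 1284 = -655 + 1284 = 629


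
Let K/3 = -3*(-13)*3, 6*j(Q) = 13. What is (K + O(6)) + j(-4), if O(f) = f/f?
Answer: 2125/6 ≈ 354.17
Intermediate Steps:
j(Q) = 13/6 (j(Q) = (1/6)*13 = 13/6)
K = 351 (K = 3*(-3*(-13)*3) = 3*(39*3) = 3*117 = 351)
O(f) = 1
(K + O(6)) + j(-4) = (351 + 1) + 13/6 = 352 + 13/6 = 2125/6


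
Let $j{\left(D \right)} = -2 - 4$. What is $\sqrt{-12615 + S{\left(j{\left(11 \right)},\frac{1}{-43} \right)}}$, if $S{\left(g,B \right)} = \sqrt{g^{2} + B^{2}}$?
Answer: $\frac{\sqrt{-23325135 + 43 \sqrt{66565}}}{43} \approx 112.29 i$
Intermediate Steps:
$j{\left(D \right)} = -6$
$S{\left(g,B \right)} = \sqrt{B^{2} + g^{2}}$
$\sqrt{-12615 + S{\left(j{\left(11 \right)},\frac{1}{-43} \right)}} = \sqrt{-12615 + \sqrt{\left(\frac{1}{-43}\right)^{2} + \left(-6\right)^{2}}} = \sqrt{-12615 + \sqrt{\left(- \frac{1}{43}\right)^{2} + 36}} = \sqrt{-12615 + \sqrt{\frac{1}{1849} + 36}} = \sqrt{-12615 + \sqrt{\frac{66565}{1849}}} = \sqrt{-12615 + \frac{\sqrt{66565}}{43}}$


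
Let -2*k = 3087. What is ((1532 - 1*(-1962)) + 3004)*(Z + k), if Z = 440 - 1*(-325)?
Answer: -5058693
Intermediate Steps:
k = -3087/2 (k = -½*3087 = -3087/2 ≈ -1543.5)
Z = 765 (Z = 440 + 325 = 765)
((1532 - 1*(-1962)) + 3004)*(Z + k) = ((1532 - 1*(-1962)) + 3004)*(765 - 3087/2) = ((1532 + 1962) + 3004)*(-1557/2) = (3494 + 3004)*(-1557/2) = 6498*(-1557/2) = -5058693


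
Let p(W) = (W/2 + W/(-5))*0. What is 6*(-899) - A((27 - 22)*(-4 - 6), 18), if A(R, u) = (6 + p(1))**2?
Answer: -5430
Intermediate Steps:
p(W) = 0 (p(W) = (W*(1/2) + W*(-1/5))*0 = (W/2 - W/5)*0 = (3*W/10)*0 = 0)
A(R, u) = 36 (A(R, u) = (6 + 0)**2 = 6**2 = 36)
6*(-899) - A((27 - 22)*(-4 - 6), 18) = 6*(-899) - 1*36 = -5394 - 36 = -5430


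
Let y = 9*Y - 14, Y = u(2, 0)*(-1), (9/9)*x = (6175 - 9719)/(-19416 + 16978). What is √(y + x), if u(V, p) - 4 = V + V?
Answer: I*√125632578/1219 ≈ 9.1949*I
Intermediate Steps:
x = 1772/1219 (x = (6175 - 9719)/(-19416 + 16978) = -3544/(-2438) = -3544*(-1/2438) = 1772/1219 ≈ 1.4537)
u(V, p) = 4 + 2*V (u(V, p) = 4 + (V + V) = 4 + 2*V)
Y = -8 (Y = (4 + 2*2)*(-1) = (4 + 4)*(-1) = 8*(-1) = -8)
y = -86 (y = 9*(-8) - 14 = -72 - 14 = -86)
√(y + x) = √(-86 + 1772/1219) = √(-103062/1219) = I*√125632578/1219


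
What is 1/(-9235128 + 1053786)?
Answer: -1/8181342 ≈ -1.2223e-7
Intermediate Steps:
1/(-9235128 + 1053786) = 1/(-8181342) = -1/8181342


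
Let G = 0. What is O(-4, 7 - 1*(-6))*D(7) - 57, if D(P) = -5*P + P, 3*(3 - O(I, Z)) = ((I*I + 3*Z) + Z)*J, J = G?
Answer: -141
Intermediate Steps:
J = 0
O(I, Z) = 3 (O(I, Z) = 3 - ((I*I + 3*Z) + Z)*0/3 = 3 - ((I² + 3*Z) + Z)*0/3 = 3 - (I² + 4*Z)*0/3 = 3 - ⅓*0 = 3 + 0 = 3)
D(P) = -4*P
O(-4, 7 - 1*(-6))*D(7) - 57 = 3*(-4*7) - 57 = 3*(-28) - 57 = -84 - 57 = -141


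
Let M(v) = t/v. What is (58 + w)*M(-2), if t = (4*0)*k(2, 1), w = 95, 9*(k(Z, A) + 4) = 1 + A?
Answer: 0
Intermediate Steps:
k(Z, A) = -35/9 + A/9 (k(Z, A) = -4 + (1 + A)/9 = -4 + (⅑ + A/9) = -35/9 + A/9)
t = 0 (t = (4*0)*(-35/9 + (⅑)*1) = 0*(-35/9 + ⅑) = 0*(-34/9) = 0)
M(v) = 0 (M(v) = 0/v = 0)
(58 + w)*M(-2) = (58 + 95)*0 = 153*0 = 0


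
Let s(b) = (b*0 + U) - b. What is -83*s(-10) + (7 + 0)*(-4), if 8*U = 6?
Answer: -3681/4 ≈ -920.25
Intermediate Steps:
U = 3/4 (U = (1/8)*6 = 3/4 ≈ 0.75000)
s(b) = 3/4 - b (s(b) = (b*0 + 3/4) - b = (0 + 3/4) - b = 3/4 - b)
-83*s(-10) + (7 + 0)*(-4) = -83*(3/4 - 1*(-10)) + (7 + 0)*(-4) = -83*(3/4 + 10) + 7*(-4) = -83*43/4 - 28 = -3569/4 - 28 = -3681/4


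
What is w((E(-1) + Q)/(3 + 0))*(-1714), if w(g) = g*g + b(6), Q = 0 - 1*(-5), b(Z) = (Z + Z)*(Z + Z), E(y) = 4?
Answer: -262242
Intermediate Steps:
b(Z) = 4*Z**2 (b(Z) = (2*Z)*(2*Z) = 4*Z**2)
Q = 5 (Q = 0 + 5 = 5)
w(g) = 144 + g**2 (w(g) = g*g + 4*6**2 = g**2 + 4*36 = g**2 + 144 = 144 + g**2)
w((E(-1) + Q)/(3 + 0))*(-1714) = (144 + ((4 + 5)/(3 + 0))**2)*(-1714) = (144 + (9/3)**2)*(-1714) = (144 + (9*(1/3))**2)*(-1714) = (144 + 3**2)*(-1714) = (144 + 9)*(-1714) = 153*(-1714) = -262242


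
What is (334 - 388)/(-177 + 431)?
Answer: -27/127 ≈ -0.21260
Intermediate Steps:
(334 - 388)/(-177 + 431) = -54/254 = -54*1/254 = -27/127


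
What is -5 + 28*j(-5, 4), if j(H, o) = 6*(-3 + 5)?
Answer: 331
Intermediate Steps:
j(H, o) = 12 (j(H, o) = 6*2 = 12)
-5 + 28*j(-5, 4) = -5 + 28*12 = -5 + 336 = 331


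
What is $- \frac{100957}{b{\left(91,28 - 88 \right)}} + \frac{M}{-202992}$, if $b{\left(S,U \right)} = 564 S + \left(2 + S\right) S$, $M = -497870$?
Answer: $\frac{1545448391}{2022713784} \approx 0.76405$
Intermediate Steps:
$b{\left(S,U \right)} = 564 S + S \left(2 + S\right)$
$- \frac{100957}{b{\left(91,28 - 88 \right)}} + \frac{M}{-202992} = - \frac{100957}{91 \left(566 + 91\right)} - \frac{497870}{-202992} = - \frac{100957}{91 \cdot 657} - - \frac{248935}{101496} = - \frac{100957}{59787} + \frac{248935}{101496} = \frac{1545448391}{2022713784}$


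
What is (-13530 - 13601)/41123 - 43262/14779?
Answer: -2180032275/607756817 ≈ -3.5870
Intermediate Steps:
(-13530 - 13601)/41123 - 43262/14779 = -27131*1/41123 - 43262*1/14779 = -27131/41123 - 43262/14779 = -2180032275/607756817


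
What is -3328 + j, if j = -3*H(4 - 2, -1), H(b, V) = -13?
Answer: -3289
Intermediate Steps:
j = 39 (j = -3*(-13) = 39)
-3328 + j = -3328 + 39 = -3289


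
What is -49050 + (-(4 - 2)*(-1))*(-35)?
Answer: -49120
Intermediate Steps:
-49050 + (-(4 - 2)*(-1))*(-35) = -49050 + (-1*2*(-1))*(-35) = -49050 - 2*(-1)*(-35) = -49050 + 2*(-35) = -49050 - 70 = -49120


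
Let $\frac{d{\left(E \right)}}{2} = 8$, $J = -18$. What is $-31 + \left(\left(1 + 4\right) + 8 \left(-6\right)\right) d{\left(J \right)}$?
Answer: $-719$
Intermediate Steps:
$d{\left(E \right)} = 16$ ($d{\left(E \right)} = 2 \cdot 8 = 16$)
$-31 + \left(\left(1 + 4\right) + 8 \left(-6\right)\right) d{\left(J \right)} = -31 + \left(\left(1 + 4\right) + 8 \left(-6\right)\right) 16 = -31 + \left(5 - 48\right) 16 = -31 - 688 = -719$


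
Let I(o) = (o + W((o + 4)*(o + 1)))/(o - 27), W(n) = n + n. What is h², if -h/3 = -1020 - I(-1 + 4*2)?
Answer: 3678543801/400 ≈ 9.1964e+6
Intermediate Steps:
W(n) = 2*n
I(o) = (o + 2*(1 + o)*(4 + o))/(-27 + o) (I(o) = (o + 2*((o + 4)*(o + 1)))/(o - 27) = (o + 2*((4 + o)*(1 + o)))/(-27 + o) = (o + 2*((1 + o)*(4 + o)))/(-27 + o) = (o + 2*(1 + o)*(4 + o))/(-27 + o))
h = 60651/20 (h = -3*(-1020 - (8 + 2*(-1 + 4*2)² + 11*(-1 + 4*2))/(-27 + (-1 + 4*2))) = -3*(-1020 - (8 + 2*(-1 + 8)² + 11*(-1 + 8))/(-27 + (-1 + 8))) = -3*(-1020 - (8 + 2*7² + 11*7)/(-27 + 7)) = -3*(-1020 - (8 + 2*49 + 77)/(-20)) = -3*(-1020 - (-1)*(8 + 98 + 77)/20) = -3*(-1020 - (-1)*183/20) = -3*(-1020 - 1*(-183/20)) = -3*(-1020 + 183/20) = -3*(-20217/20) = 60651/20 ≈ 3032.6)
h² = (60651/20)² = 3678543801/400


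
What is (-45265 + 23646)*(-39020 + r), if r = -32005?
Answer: 1535489475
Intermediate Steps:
(-45265 + 23646)*(-39020 + r) = (-45265 + 23646)*(-39020 - 32005) = -21619*(-71025) = 1535489475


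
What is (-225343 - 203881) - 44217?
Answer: -473441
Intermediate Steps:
(-225343 - 203881) - 44217 = -429224 - 44217 = -473441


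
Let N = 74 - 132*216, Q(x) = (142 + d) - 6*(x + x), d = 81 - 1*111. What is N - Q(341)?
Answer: -24458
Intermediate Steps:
d = -30 (d = 81 - 111 = -30)
Q(x) = 112 - 12*x (Q(x) = (142 - 30) - 6*(x + x) = 112 - 12*x)
N = -28438 (N = 74 - 28512 = -28438)
N - Q(341) = -28438 - (112 - 12*341) = -28438 - (112 - 4092) = -28438 - 1*(-3980) = -28438 + 3980 = -24458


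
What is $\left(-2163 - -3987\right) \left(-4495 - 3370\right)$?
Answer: $-14345760$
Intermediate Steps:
$\left(-2163 - -3987\right) \left(-4495 - 3370\right) = \left(-2163 + 3987\right) \left(-7865\right) = 1824 \left(-7865\right) = -14345760$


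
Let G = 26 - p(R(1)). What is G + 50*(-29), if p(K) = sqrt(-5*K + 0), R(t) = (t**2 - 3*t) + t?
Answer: -1424 - sqrt(5) ≈ -1426.2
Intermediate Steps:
R(t) = t**2 - 2*t
p(K) = sqrt(5)*sqrt(-K) (p(K) = sqrt(-5*K) = sqrt(5)*sqrt(-K))
G = 26 - sqrt(5) (G = 26 - sqrt(5)*sqrt(-(-2 + 1)) = 26 - sqrt(5)*sqrt(-(-1)) = 26 - sqrt(5)*sqrt(-1*(-1)) = 26 - sqrt(5)*sqrt(1) = 26 - sqrt(5) ≈ 23.764)
G + 50*(-29) = (26 - sqrt(5)) + 50*(-29) = (26 - sqrt(5)) - 1450 = -1424 - sqrt(5)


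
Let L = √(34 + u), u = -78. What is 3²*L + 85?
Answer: 85 + 18*I*√11 ≈ 85.0 + 59.699*I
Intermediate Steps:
L = 2*I*√11 (L = √(34 - 78) = √(-44) = 2*I*√11 ≈ 6.6332*I)
3²*L + 85 = 3²*(2*I*√11) + 85 = 9*(2*I*√11) + 85 = 18*I*√11 + 85 = 85 + 18*I*√11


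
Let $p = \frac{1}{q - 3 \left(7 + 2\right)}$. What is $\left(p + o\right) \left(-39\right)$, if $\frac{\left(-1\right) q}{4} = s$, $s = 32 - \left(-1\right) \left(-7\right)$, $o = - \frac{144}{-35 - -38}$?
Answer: $\frac{237783}{127} \approx 1872.3$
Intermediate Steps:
$o = -48$ ($o = - \frac{144}{-35 + 38} = - \frac{144}{3} = \left(-144\right) \frac{1}{3} = -48$)
$s = 25$ ($s = 32 - 7 = 25$)
$q = -100$ ($q = \left(-4\right) 25 = -100$)
$p = - \frac{1}{127}$ ($p = \frac{1}{-100 - 3 \left(7 + 2\right)} = \frac{1}{-100 - 27} = \frac{1}{-127} = - \frac{1}{127} \approx -0.007874$)
$\left(p + o\right) \left(-39\right) = \left(- \frac{1}{127} - 48\right) \left(-39\right) = \left(- \frac{6097}{127}\right) \left(-39\right) = \frac{237783}{127}$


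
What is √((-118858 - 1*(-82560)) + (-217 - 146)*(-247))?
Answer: √53363 ≈ 231.00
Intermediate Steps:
√((-118858 - 1*(-82560)) + (-217 - 146)*(-247)) = √((-118858 + 82560) - 363*(-247)) = √(-36298 + 89661) = √53363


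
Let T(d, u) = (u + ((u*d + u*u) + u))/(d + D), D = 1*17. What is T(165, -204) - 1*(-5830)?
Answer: 534304/91 ≈ 5871.5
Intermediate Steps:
D = 17
T(d, u) = (u² + 2*u + d*u)/(17 + d) (T(d, u) = (u + ((u*d + u*u) + u))/(d + 17) = (u + ((d*u + u²) + u))/(17 + d) = (u + ((u² + d*u) + u))/(17 + d) = (u + (u + u² + d*u))/(17 + d) = (u² + 2*u + d*u)/(17 + d))
T(165, -204) - 1*(-5830) = -204*(2 + 165 - 204)/(17 + 165) - 1*(-5830) = -204*(-37)/182 + 5830 = -204*1/182*(-37) + 5830 = 3774/91 + 5830 = 534304/91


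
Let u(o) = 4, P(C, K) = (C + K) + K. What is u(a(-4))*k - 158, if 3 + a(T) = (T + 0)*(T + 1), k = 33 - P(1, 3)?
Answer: -54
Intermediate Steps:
P(C, K) = C + 2*K
k = 26 (k = 33 - (1 + 2*3) = 33 - (1 + 6) = 33 - 1*7 = 33 - 7 = 26)
a(T) = -3 + T*(1 + T) (a(T) = -3 + (T + 0)*(T + 1) = -3 + T*(1 + T))
u(a(-4))*k - 158 = 4*26 - 158 = 104 - 158 = -54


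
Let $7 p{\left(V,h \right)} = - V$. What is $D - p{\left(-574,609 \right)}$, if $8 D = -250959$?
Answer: $- \frac{251615}{8} \approx -31452.0$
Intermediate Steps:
$p{\left(V,h \right)} = - \frac{V}{7}$ ($p{\left(V,h \right)} = \frac{\left(-1\right) V}{7} = - \frac{V}{7}$)
$D = - \frac{250959}{8}$ ($D = \frac{1}{8} \left(-250959\right) = - \frac{250959}{8} \approx -31370.0$)
$D - p{\left(-574,609 \right)} = - \frac{250959}{8} - \left(- \frac{1}{7}\right) \left(-574\right) = - \frac{250959}{8} - 82 = - \frac{251615}{8}$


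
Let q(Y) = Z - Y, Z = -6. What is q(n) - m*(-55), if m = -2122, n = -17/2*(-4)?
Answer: -116750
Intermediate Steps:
n = 34 (n = -17*½*(-4) = -17/2*(-4) = 34)
q(Y) = -6 - Y
q(n) - m*(-55) = (-6 - 1*34) - (-2122)*(-55) = (-6 - 34) - 1*116710 = -40 - 116710 = -116750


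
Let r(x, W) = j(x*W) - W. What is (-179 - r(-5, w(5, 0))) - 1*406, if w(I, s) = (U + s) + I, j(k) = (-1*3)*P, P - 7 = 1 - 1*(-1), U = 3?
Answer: -550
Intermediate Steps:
P = 9 (P = 7 + (1 - 1*(-1)) = 7 + (1 + 1) = 7 + 2 = 9)
j(k) = -27 (j(k) = -1*3*9 = -3*9 = -27)
w(I, s) = 3 + I + s (w(I, s) = (3 + s) + I = 3 + I + s)
r(x, W) = -27 - W
(-179 - r(-5, w(5, 0))) - 1*406 = (-179 - (-27 - (3 + 5 + 0))) - 1*406 = (-179 - (-27 - 1*8)) - 406 = (-179 - (-27 - 8)) - 406 = (-179 - 1*(-35)) - 406 = (-179 + 35) - 406 = -144 - 406 = -550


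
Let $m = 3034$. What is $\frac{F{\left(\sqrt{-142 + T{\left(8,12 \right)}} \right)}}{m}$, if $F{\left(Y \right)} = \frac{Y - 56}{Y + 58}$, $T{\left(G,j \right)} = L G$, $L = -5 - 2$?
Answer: $- \frac{1525}{5403554} + \frac{171 i \sqrt{22}}{5403554} \approx -0.00028222 + 0.00014843 i$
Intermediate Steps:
$L = -7$
$T{\left(G,j \right)} = - 7 G$
$F{\left(Y \right)} = \frac{-56 + Y}{58 + Y}$
$\frac{F{\left(\sqrt{-142 + T{\left(8,12 \right)}} \right)}}{m} = \frac{\frac{1}{58 + \sqrt{-142 - 56}} \left(-56 + \sqrt{-142 - 56}\right)}{3034} = \frac{-56 + \sqrt{-142 - 56}}{58 + \sqrt{-142 - 56}} \cdot \frac{1}{3034} = \frac{-56 + \sqrt{-198}}{58 + \sqrt{-198}} \cdot \frac{1}{3034} = \frac{-56 + 3 i \sqrt{22}}{58 + 3 i \sqrt{22}} \cdot \frac{1}{3034} = \frac{-56 + 3 i \sqrt{22}}{3034 \left(58 + 3 i \sqrt{22}\right)}$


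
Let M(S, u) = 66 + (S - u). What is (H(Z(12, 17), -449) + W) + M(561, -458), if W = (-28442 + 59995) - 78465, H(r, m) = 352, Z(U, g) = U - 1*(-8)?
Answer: -45475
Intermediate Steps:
Z(U, g) = 8 + U (Z(U, g) = U + 8 = 8 + U)
M(S, u) = 66 + S - u
W = -46912 (W = 31553 - 78465 = -46912)
(H(Z(12, 17), -449) + W) + M(561, -458) = (352 - 46912) + (66 + 561 - 1*(-458)) = -46560 + (66 + 561 + 458) = -46560 + 1085 = -45475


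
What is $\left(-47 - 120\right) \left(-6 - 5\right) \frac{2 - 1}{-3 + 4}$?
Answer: $1837$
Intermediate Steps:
$\left(-47 - 120\right) \left(-6 - 5\right) \frac{2 - 1}{-3 + 4} = - 167 \left(- 11 \cdot 1 \cdot 1^{-1}\right) = - 167 \left(- 11 \cdot 1 \cdot 1\right) = - 167 \left(\left(-11\right) 1\right) = \left(-167\right) \left(-11\right) = 1837$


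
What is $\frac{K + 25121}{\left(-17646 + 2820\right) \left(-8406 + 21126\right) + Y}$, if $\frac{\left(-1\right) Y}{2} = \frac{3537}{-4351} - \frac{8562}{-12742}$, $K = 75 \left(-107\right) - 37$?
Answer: $- \frac{27720221}{306446189592} \approx -9.0457 \cdot 10^{-5}$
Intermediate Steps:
$K = -8062$ ($K = -8025 - 37 = -8062$)
$Y = \frac{7815192}{27720221}$ ($Y = - 2 \left(\frac{3537}{-4351} - \frac{8562}{-12742}\right) = - 2 \left(3537 \left(- \frac{1}{4351}\right) - - \frac{4281}{6371}\right) = - 2 \left(- \frac{3537}{4351} + \frac{4281}{6371}\right) = \left(-2\right) \left(- \frac{3907596}{27720221}\right) = \frac{7815192}{27720221} \approx 0.28193$)
$\frac{K + 25121}{\left(-17646 + 2820\right) \left(-8406 + 21126\right) + Y} = \frac{-8062 + 25121}{\left(-17646 + 2820\right) \left(-8406 + 21126\right) + \frac{7815192}{27720221}} = \frac{17059}{\left(-14826\right) 12720 + \frac{7815192}{27720221}} = \frac{17059}{-188586720 + \frac{7815192}{27720221}} = \frac{17059}{- \frac{5227665548249928}{27720221}} = 17059 \left(- \frac{27720221}{5227665548249928}\right) = - \frac{27720221}{306446189592}$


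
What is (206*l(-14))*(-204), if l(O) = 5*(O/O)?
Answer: -210120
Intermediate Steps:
l(O) = 5 (l(O) = 5*1 = 5)
(206*l(-14))*(-204) = (206*5)*(-204) = 1030*(-204) = -210120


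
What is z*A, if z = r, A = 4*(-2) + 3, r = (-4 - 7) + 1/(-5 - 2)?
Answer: 390/7 ≈ 55.714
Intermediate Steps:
r = -78/7 (r = -11 + 1/(-7) = -11 - ⅐ = -78/7 ≈ -11.143)
A = -5 (A = -8 + 3 = -5)
z = -78/7 ≈ -11.143
z*A = -78/7*(-5) = 390/7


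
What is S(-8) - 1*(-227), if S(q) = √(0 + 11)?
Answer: 227 + √11 ≈ 230.32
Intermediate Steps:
S(q) = √11
S(-8) - 1*(-227) = √11 - 1*(-227) = √11 + 227 = 227 + √11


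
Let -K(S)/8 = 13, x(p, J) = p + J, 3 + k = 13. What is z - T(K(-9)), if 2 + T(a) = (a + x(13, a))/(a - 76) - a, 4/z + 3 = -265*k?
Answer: -3281809/31836 ≈ -103.08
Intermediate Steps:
k = 10 (k = -3 + 13 = 10)
x(p, J) = J + p
K(S) = -104 (K(S) = -8*13 = -104)
z = -4/2653 (z = 4/(-3 - 265*10) = 4/(-3 - 2650) = 4/(-2653) = 4*(-1/2653) = -4/2653 ≈ -0.0015077)
T(a) = -2 - a + (13 + 2*a)/(-76 + a) (T(a) = -2 + ((a + (a + 13))/(a - 76) - a) = -2 + ((a + (13 + a))/(-76 + a) - a) = -2 + ((13 + 2*a)/(-76 + a) - a) = -2 + (-a + (13 + 2*a)/(-76 + a)) = -2 - a + (13 + 2*a)/(-76 + a))
z - T(K(-9)) = -4/2653 - (165 - 1*(-104)² + 76*(-104))/(-76 - 104) = -4/2653 - (165 - 1*10816 - 7904)/(-180) = -4/2653 - (-1)*(165 - 10816 - 7904)/180 = -4/2653 - (-1)*(-18555)/180 = -4/2653 - 1*1237/12 = -4/2653 - 1237/12 = -3281809/31836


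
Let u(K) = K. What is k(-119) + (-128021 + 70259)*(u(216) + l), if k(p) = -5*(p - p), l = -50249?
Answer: 2890006146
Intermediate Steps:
k(p) = 0 (k(p) = -5*0 = 0)
k(-119) + (-128021 + 70259)*(u(216) + l) = 0 + (-128021 + 70259)*(216 - 50249) = 0 - 57762*(-50033) = 0 + 2890006146 = 2890006146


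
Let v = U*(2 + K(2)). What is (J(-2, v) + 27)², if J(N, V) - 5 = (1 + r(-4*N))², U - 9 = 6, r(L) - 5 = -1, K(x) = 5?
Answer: 3249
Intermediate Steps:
r(L) = 4 (r(L) = 5 - 1 = 4)
U = 15 (U = 9 + 6 = 15)
v = 105 (v = 15*(2 + 5) = 15*7 = 105)
J(N, V) = 30 (J(N, V) = 5 + (1 + 4)² = 5 + 5² = 5 + 25 = 30)
(J(-2, v) + 27)² = (30 + 27)² = 57² = 3249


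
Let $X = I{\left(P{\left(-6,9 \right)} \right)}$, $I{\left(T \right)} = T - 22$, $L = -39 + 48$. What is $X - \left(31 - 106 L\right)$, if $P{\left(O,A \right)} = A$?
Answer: $910$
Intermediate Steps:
$L = 9$
$I{\left(T \right)} = -22 + T$
$X = -13$ ($X = -22 + 9 = -13$)
$X - \left(31 - 106 L\right) = -13 - \left(31 - 954\right) = -13 - -923 = -13 + 923 = 910$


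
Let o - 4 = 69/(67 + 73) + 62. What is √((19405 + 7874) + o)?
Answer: √133992915/70 ≈ 165.36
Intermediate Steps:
o = 9309/140 (o = 4 + (69/(67 + 73) + 62) = 4 + (69/140 + 62) = 4 + 8749/140 = 9309/140 ≈ 66.493)
√((19405 + 7874) + o) = √((19405 + 7874) + 9309/140) = √(27279 + 9309/140) = √(3828369/140) = √133992915/70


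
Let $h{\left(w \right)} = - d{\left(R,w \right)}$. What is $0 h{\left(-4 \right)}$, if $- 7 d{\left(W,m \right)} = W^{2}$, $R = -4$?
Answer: $0$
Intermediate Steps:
$d{\left(W,m \right)} = - \frac{W^{2}}{7}$
$h{\left(w \right)} = \frac{16}{7}$ ($h{\left(w \right)} = - \frac{\left(-1\right) \left(-4\right)^{2}}{7} = - \frac{\left(-1\right) 16}{7} = \left(-1\right) \left(- \frac{16}{7}\right) = \frac{16}{7}$)
$0 h{\left(-4 \right)} = 0 \cdot \frac{16}{7} = 0$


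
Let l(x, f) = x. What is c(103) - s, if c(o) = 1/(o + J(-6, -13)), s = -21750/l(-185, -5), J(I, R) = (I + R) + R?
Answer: -308813/2627 ≈ -117.55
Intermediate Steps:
J(I, R) = I + 2*R
s = 4350/37 (s = -21750/(-185) = -21750*(-1/185) = 4350/37 ≈ 117.57)
c(o) = 1/(-32 + o) (c(o) = 1/(o + (-6 + 2*(-13))) = 1/(o + (-6 - 26)) = 1/(o - 32) = 1/(-32 + o))
c(103) - s = 1/(-32 + 103) - 1*4350/37 = 1/71 - 4350/37 = -308813/2627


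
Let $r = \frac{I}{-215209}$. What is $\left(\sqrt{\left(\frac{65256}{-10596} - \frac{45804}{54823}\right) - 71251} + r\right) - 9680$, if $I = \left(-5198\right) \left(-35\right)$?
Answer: $- \frac{2083405050}{215209} + \frac{i \sqrt{166986204633260551785}}{48408709} \approx -9680.8 + 266.94 i$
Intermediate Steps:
$I = 181930$
$r = - \frac{181930}{215209}$ ($r = \frac{181930}{-215209} = 181930 \left(- \frac{1}{215209}\right) = - \frac{181930}{215209} \approx -0.84536$)
$\left(\sqrt{\left(\frac{65256}{-10596} - \frac{45804}{54823}\right) - 71251} + r\right) - 9680 = \left(\sqrt{\left(\frac{65256}{-10596} - \frac{45804}{54823}\right) - 71251} - \frac{181930}{215209}\right) - 9680 = \left(\sqrt{\left(65256 \left(- \frac{1}{10596}\right) - \frac{45804}{54823}\right) - 71251} - \frac{181930}{215209}\right) - 9680 = \left(\sqrt{\left(- \frac{5438}{883} - \frac{45804}{54823}\right) - 71251} - \frac{181930}{215209}\right) - 9680 = \left(\sqrt{- \frac{338572406}{48408709} - 71251} - \frac{181930}{215209}\right) - 9680 = \left(\sqrt{- \frac{3449507497365}{48408709}} - \frac{181930}{215209}\right) - 9680 = \left(\frac{i \sqrt{166986204633260551785}}{48408709} - \frac{181930}{215209}\right) - 9680 = \left(- \frac{181930}{215209} + \frac{i \sqrt{166986204633260551785}}{48408709}\right) - 9680 = - \frac{2083405050}{215209} + \frac{i \sqrt{166986204633260551785}}{48408709}$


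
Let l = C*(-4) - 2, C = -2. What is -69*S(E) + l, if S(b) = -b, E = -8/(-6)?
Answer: 98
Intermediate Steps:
E = 4/3 (E = -8*(-⅙) = 4/3 ≈ 1.3333)
l = 6 (l = -2*(-4) - 2 = 8 - 2 = 6)
-69*S(E) + l = -(-69)*4/3 + 6 = -69*(-4/3) + 6 = 92 + 6 = 98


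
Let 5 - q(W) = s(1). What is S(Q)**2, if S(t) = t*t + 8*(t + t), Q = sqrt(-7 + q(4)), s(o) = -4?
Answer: 516 + 64*sqrt(2) ≈ 606.51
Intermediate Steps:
q(W) = 9 (q(W) = 5 - 1*(-4) = 5 + 4 = 9)
Q = sqrt(2) (Q = sqrt(-7 + 9) = sqrt(2) ≈ 1.4142)
S(t) = t**2 + 16*t (S(t) = t**2 + 8*(2*t) = t**2 + 16*t)
S(Q)**2 = (sqrt(2)*(16 + sqrt(2)))**2 = 2*(16 + sqrt(2))**2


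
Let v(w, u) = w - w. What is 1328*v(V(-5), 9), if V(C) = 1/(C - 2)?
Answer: 0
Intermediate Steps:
V(C) = 1/(-2 + C)
v(w, u) = 0
1328*v(V(-5), 9) = 1328*0 = 0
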